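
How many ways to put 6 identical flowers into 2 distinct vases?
C(6+2-1, 2-1) = C(7, 1) = 7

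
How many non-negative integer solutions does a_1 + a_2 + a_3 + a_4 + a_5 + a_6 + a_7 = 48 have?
C(48+7-1, 7-1) = C(54, 6) = 25827165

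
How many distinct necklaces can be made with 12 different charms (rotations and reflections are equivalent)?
(12-1)!/2 = 39916800/2 = 19958400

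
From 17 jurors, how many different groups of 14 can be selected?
C(17,14) = 17!/(14!×3!) = 680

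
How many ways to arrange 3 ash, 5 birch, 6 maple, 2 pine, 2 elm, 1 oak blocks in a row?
19! / (3! × 5! × 6! × 2! × 2! × 1!) = 58663725120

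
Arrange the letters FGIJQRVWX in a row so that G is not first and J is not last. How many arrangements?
By inclusion-exclusion: 9! - 2×(9-1)! + (9-2)! = 362880 - 80640 + 5040 = 287280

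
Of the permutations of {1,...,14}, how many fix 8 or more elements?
Exactly j fixed points: C(14,j)·!(14-j); sum over j ≥ 8 (derangement numbers via !m = (m-1)·(!(m-1) + !(m-2)): !0..!6 = 1, 0, 1, 2, 9, 44, 265). Σ_{j=8}^{14} C(14,j)·!(14-j) = C(14,8)·!6 + C(14,9)·!5 + C(14,10)·!4 + C(14,11)·!3 + C(14,12)·!2 + C(14,13)·!1 + C(14,14)·!0 = 3003·265 + 2002·44 + 1001·9 + 364·2 + 91·1 + 14·0 + 1·1 = 893712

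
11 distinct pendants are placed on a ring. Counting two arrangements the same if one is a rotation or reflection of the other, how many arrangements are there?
(11-1)!/2 = 3628800/2 = 1814400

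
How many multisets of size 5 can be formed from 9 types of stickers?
C(5+9-1, 9-1) = C(13, 8) = 1287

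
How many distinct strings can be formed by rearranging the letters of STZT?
4! / (1! × 2! × 1!) = 12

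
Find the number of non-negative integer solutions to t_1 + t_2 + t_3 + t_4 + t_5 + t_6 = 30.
C(30+6-1, 6-1) = C(35, 5) = 324632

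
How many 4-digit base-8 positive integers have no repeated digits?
First digit: 7 choices (nonzero). Then descending: 7 × 7 × 6 × 5 = 1470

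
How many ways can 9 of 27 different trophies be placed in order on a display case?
P(27,9) = 27!/(27-9)! = 1700755056000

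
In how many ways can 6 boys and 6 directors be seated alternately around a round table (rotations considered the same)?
Fix one of the boys: (6-1)! ways for the remaining boys, × 6! ways for the directors = 120 × 720 = 86400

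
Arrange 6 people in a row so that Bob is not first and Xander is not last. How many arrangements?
By inclusion-exclusion: 6! - 2×(6-1)! + (6-2)! = 720 - 240 + 24 = 504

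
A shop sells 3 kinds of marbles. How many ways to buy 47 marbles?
C(47+3-1, 3-1) = C(49, 2) = 1176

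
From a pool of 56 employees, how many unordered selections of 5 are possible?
C(56,5) = 56!/(5!×51!) = 3819816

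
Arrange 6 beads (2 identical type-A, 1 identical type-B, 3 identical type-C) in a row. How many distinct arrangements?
6! / (2! × 1! × 3!) = 60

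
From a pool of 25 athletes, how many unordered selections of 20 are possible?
C(25,20) = 25!/(20!×5!) = 53130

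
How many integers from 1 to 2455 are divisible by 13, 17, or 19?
⌊2455/13⌋+⌊2455/17⌋+⌊2455/19⌋ - ⌊2455/221⌋-⌊2455/247⌋-⌊2455/323⌋ + ⌊2455/4199⌋ = 188+144+129 - 11-9-7 + 0 = 434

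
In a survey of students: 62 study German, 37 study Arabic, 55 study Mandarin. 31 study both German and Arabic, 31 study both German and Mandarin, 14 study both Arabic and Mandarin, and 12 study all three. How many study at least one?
|A∪B∪C| = 62+37+55-31-31-14+12 = 90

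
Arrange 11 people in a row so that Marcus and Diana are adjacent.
Treat as block: (11-1)! × 2! = 3628800 × 2 = 7257600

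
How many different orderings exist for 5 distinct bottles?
5! = 120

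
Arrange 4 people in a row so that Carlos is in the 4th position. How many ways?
Fix one position: (4-1)! = 6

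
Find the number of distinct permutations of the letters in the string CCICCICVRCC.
11! / (7! × 2! × 1! × 1!) = 3960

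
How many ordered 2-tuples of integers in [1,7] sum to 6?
Coefficient of x^6 in (x + x² + ... + x^7)^2. By inclusion-exclusion on dice exceeding 7: Σ_j (-1)^j C(2,j)·C(6-1-7j, 1) = C(2,0)·C(5,1) = 1·5 = 5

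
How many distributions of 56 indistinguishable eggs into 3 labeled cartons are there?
C(56+3-1, 3-1) = C(58, 2) = 1653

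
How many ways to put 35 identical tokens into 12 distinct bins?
C(35+12-1, 12-1) = C(46, 11) = 13340783196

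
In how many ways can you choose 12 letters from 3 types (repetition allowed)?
C(12+3-1, 3-1) = C(14, 2) = 91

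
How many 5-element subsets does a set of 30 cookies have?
C(30,5) = 30!/(5!×25!) = 142506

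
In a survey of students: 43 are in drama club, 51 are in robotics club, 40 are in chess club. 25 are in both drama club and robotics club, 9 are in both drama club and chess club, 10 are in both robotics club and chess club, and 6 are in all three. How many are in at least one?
|A∪B∪C| = 43+51+40-25-9-10+6 = 96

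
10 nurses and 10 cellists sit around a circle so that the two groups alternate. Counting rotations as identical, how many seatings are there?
Fix one of the nurses: (10-1)! ways for the remaining nurses, × 10! ways for the cellists = 362880 × 3628800 = 1316818944000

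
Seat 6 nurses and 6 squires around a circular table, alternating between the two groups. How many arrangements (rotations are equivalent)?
Fix one of the nurses: (6-1)! ways for the remaining nurses, × 6! ways for the squires = 120 × 720 = 86400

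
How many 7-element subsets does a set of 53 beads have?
C(53,7) = 53!/(7!×46!) = 154143080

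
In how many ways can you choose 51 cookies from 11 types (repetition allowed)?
C(51+11-1, 11-1) = C(61, 10) = 90177170226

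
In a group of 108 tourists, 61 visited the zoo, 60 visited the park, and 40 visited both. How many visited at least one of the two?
|A∪B| = |A| + |B| - |A∩B| = 61 + 60 - 40 = 81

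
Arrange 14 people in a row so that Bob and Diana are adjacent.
Treat as block: (14-1)! × 2! = 6227020800 × 2 = 12454041600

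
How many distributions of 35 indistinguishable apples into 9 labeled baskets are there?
C(35+9-1, 9-1) = C(43, 8) = 145008513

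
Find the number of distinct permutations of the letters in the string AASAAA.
6! / (5! × 1!) = 6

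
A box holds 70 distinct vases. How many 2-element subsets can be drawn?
C(70,2) = 70!/(2!×68!) = 2415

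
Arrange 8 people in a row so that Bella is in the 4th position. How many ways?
Fix one position: (8-1)! = 5040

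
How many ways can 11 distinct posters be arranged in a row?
11! = 39916800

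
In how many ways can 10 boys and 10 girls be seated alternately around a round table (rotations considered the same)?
Fix one of the boys: (10-1)! ways for the remaining boys, × 10! ways for the girls = 362880 × 3628800 = 1316818944000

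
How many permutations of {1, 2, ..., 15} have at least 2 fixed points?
Exactly j fixed points: C(15,j)·!(15-j); sum over j ≥ 2 (derangement numbers via !m = (m-1)·(!(m-1) + !(m-2)): !0..!13 = 1, 0, 1, 2, 9, 44, 265, 1854, 14833, 133496, 1334961, 14684570, 176214841, 2290792932). Σ_{j=2}^{15} C(15,j)·!(15-j) = C(15,2)·!13 + C(15,3)·!12 + C(15,4)·!11 + C(15,5)·!10 + C(15,6)·!9 + C(15,7)·!8 + C(15,8)·!7 + C(15,9)·!6 + C(15,10)·!5 + C(15,11)·!4 + C(15,12)·!3 + C(15,13)·!2 + C(15,14)·!1 + C(15,15)·!0 = 105·2290792932 + 455·176214841 + 1365·14684570 + 3003·1334961 + 5005·133496 + 6435·14833 + 6435·1854 + 5005·265 + 3003·44 + 1365·9 + 455·2 + 105·1 + 15·0 + 1·1 = 345541336531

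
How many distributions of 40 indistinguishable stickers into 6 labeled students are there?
C(40+6-1, 6-1) = C(45, 5) = 1221759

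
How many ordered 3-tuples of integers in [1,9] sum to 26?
Coefficient of x^26 in (x + x² + ... + x^9)^3. By inclusion-exclusion on dice exceeding 9: Σ_j (-1)^j C(3,j)·C(26-1-9j, 2) = C(3,0)·C(25,2) - C(3,1)·C(16,2) + C(3,2)·C(7,2) = 1·300 - 3·120 + 3·21 = 3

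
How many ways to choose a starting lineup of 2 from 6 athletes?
C(6,2) = 6!/(2!×4!) = 15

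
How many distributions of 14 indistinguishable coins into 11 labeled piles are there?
C(14+11-1, 11-1) = C(24, 10) = 1961256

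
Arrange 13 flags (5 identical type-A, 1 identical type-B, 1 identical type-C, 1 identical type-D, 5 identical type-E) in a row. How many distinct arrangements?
13! / (5! × 1! × 1! × 1! × 5!) = 432432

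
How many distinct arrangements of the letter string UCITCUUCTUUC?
12! / (1! × 5! × 4! × 2!) = 83160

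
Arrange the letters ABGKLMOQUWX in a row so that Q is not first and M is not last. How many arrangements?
By inclusion-exclusion: 11! - 2×(11-1)! + (11-2)! = 39916800 - 7257600 + 362880 = 33022080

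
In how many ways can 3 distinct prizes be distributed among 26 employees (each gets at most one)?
P(26,3) = 26!/(26-3)! = 15600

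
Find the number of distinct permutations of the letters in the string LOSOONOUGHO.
11! / (1! × 1! × 5! × 1! × 1! × 1! × 1!) = 332640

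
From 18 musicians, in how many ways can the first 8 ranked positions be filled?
P(18,8) = 18!/(18-8)! = 1764322560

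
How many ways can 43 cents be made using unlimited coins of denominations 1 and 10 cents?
Coefficient of x^43 in 1/(1-x^1) · 1/(1-x^10). Use j coins of 10 for j = 0..⌊43/10⌋ = 4, the rest in 1s: 4 + 1 = 5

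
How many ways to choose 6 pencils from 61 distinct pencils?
C(61,6) = 61!/(6!×55!) = 55525372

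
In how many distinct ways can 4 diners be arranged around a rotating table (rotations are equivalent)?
Circular: fix one position, arrange the rest. (4-1)! = 6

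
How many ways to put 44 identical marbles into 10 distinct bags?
C(44+10-1, 10-1) = C(53, 9) = 4431613550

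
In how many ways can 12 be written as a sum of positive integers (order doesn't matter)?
Pentagonal recurrence p(n) = p(n-1) + p(n-2) - p(n-5) - p(n-7) + p(n-12) + p(n-15) - ... gives p(0..11) = 1, 1, 2, 3, 5, 7, 11, 15, 22, 30, 42, 56. p(12) = p(11) + p(10) - p(7) - p(5) + p(0) = 56 + 42 - 15 - 7 + 1 = 77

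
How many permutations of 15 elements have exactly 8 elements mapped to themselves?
Choose the 8 fixed points C(15,8) = 6435, derange the rest: !7 = Σ_{j=0}^{7} (-1)^j·7!/j! = 5040 - 5040 + 2520 - 840 + 210 - 42 + 7 - 1 = 1854. Product = 6435 × 1854 = 11930490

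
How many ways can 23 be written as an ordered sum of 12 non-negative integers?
C(23+12-1, 12-1) = C(34, 11) = 286097760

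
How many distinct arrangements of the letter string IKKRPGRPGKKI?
12! / (2! × 2! × 2! × 2! × 4!) = 1247400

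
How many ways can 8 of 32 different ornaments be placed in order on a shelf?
P(32,8) = 32!/(32-8)! = 424097856000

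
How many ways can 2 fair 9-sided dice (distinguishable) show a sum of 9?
Coefficient of x^9 in (x + x² + ... + x^9)^2. By inclusion-exclusion on dice exceeding 9: Σ_j (-1)^j C(2,j)·C(9-1-9j, 1) = C(2,0)·C(8,1) = 1·8 = 8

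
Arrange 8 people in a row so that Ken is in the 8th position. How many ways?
Fix one position: (8-1)! = 5040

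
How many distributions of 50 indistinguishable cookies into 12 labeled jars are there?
C(50+12-1, 12-1) = C(61, 11) = 418094152866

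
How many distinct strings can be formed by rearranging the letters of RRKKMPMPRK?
10! / (3! × 3! × 2! × 2!) = 25200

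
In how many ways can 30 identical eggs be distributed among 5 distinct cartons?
C(30+5-1, 5-1) = C(34, 4) = 46376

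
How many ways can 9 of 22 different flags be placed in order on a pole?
P(22,9) = 22!/(22-9)! = 180503769600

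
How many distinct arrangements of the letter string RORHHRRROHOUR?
13! / (6! × 3! × 3! × 1!) = 240240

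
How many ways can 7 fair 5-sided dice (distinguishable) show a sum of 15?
Coefficient of x^15 in (x + x² + ... + x^5)^7. By inclusion-exclusion on dice exceeding 5: Σ_j (-1)^j C(7,j)·C(15-1-5j, 6) = C(7,0)·C(14,6) - C(7,1)·C(9,6) = 1·3003 - 7·84 = 2415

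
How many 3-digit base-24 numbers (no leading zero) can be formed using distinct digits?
First digit: 23 choices (nonzero). Then descending: 23 × 23 × 22 = 11638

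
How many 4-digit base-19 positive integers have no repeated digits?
First digit: 18 choices (nonzero). Then descending: 18 × 18 × 17 × 16 = 88128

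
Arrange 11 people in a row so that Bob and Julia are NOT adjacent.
Total - adjacent = 11! - (11-1)!×2 = 39916800 - 7257600 = 32659200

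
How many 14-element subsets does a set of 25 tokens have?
C(25,14) = 25!/(14!×11!) = 4457400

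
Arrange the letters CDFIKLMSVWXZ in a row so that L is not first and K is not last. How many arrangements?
By inclusion-exclusion: 12! - 2×(12-1)! + (12-2)! = 479001600 - 79833600 + 3628800 = 402796800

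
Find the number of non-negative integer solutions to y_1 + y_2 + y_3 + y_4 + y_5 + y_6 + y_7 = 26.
C(26+7-1, 7-1) = C(32, 6) = 906192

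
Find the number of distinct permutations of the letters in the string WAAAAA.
6! / (5! × 1!) = 6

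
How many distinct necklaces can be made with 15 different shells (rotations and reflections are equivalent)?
(15-1)!/2 = 87178291200/2 = 43589145600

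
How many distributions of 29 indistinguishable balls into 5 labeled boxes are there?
C(29+5-1, 5-1) = C(33, 4) = 40920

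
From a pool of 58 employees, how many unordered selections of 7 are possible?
C(58,7) = 58!/(7!×51!) = 300674088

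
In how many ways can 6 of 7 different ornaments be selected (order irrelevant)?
C(7,6) = 7!/(6!×1!) = 7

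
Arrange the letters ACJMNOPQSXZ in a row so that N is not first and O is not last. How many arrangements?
By inclusion-exclusion: 11! - 2×(11-1)! + (11-2)! = 39916800 - 7257600 + 362880 = 33022080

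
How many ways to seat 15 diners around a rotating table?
Circular: fix one position, arrange the rest. (15-1)! = 87178291200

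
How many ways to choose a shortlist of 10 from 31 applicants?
C(31,10) = 31!/(10!×21!) = 44352165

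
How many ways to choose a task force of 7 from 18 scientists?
C(18,7) = 18!/(7!×11!) = 31824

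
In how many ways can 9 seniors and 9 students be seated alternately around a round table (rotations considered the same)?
Fix one of the seniors: (9-1)! ways for the remaining seniors, × 9! ways for the students = 40320 × 362880 = 14631321600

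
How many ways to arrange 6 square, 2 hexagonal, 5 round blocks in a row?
13! / (6! × 2! × 5!) = 36036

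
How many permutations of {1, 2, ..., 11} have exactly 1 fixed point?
Choose the 1 fixed point C(11,1) = 11, derange the rest: !10 = Σ_{j=0}^{10} (-1)^j·10!/j! = 3628800 - 3628800 + 1814400 - 604800 + 151200 - 30240 + 5040 - 720 + 90 - 10 + 1 = 1334961. Product = 11 × 1334961 = 14684571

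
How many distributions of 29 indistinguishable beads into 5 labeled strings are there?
C(29+5-1, 5-1) = C(33, 4) = 40920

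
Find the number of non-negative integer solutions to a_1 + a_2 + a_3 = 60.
C(60+3-1, 3-1) = C(62, 2) = 1891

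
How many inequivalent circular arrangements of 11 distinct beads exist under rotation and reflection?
(11-1)!/2 = 3628800/2 = 1814400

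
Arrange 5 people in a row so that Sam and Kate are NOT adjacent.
Total - adjacent = 5! - (5-1)!×2 = 120 - 48 = 72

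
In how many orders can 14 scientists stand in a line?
14! = 87178291200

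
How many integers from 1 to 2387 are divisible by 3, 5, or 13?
⌊2387/3⌋+⌊2387/5⌋+⌊2387/13⌋ - ⌊2387/15⌋-⌊2387/39⌋-⌊2387/65⌋ + ⌊2387/195⌋ = 795+477+183 - 159-61-36 + 12 = 1211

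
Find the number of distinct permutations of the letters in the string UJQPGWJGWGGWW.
13! / (1! × 1! × 2! × 4! × 1! × 4!) = 5405400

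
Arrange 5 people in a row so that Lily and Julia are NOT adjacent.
Total - adjacent = 5! - (5-1)!×2 = 120 - 48 = 72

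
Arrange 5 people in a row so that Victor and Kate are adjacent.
Treat as block: (5-1)! × 2! = 24 × 2 = 48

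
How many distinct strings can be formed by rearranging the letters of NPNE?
4! / (1! × 1! × 2!) = 12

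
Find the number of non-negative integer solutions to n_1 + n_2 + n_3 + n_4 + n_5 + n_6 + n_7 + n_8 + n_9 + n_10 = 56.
C(56+10-1, 10-1) = C(65, 9) = 31966749880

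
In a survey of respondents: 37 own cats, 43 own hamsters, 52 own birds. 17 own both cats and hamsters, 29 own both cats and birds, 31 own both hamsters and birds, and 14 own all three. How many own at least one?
|A∪B∪C| = 37+43+52-17-29-31+14 = 69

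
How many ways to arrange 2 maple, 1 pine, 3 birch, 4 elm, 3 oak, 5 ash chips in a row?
18! / (2! × 1! × 3! × 4! × 3! × 5!) = 30875644800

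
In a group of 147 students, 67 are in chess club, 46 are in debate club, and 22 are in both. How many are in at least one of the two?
|A∪B| = |A| + |B| - |A∩B| = 67 + 46 - 22 = 91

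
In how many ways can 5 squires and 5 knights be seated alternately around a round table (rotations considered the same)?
Fix one of the squires: (5-1)! ways for the remaining squires, × 5! ways for the knights = 24 × 120 = 2880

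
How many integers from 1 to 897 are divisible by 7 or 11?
⌊897/7⌋ + ⌊897/11⌋ - ⌊897/77⌋ = 128 + 81 - 11 = 198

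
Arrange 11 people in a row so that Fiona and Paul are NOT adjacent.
Total - adjacent = 11! - (11-1)!×2 = 39916800 - 7257600 = 32659200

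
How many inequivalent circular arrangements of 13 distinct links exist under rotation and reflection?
(13-1)!/2 = 479001600/2 = 239500800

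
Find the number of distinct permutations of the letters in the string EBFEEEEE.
8! / (1! × 1! × 6!) = 56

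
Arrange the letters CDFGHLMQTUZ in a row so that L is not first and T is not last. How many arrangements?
By inclusion-exclusion: 11! - 2×(11-1)! + (11-2)! = 39916800 - 7257600 + 362880 = 33022080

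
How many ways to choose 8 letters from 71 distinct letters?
C(71,8) = 71!/(8!×63!) = 10639125640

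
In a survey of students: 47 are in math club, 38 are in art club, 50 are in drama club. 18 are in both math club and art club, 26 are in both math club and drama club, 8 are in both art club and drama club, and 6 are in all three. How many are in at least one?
|A∪B∪C| = 47+38+50-18-26-8+6 = 89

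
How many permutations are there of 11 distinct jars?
11! = 39916800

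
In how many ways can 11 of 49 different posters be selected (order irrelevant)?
C(49,11) = 49!/(11!×38!) = 29135916264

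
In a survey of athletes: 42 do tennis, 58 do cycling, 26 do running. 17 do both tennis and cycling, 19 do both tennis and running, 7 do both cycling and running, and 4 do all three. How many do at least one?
|A∪B∪C| = 42+58+26-17-19-7+4 = 87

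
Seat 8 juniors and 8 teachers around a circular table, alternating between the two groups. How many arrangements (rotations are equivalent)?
Fix one of the juniors: (8-1)! ways for the remaining juniors, × 8! ways for the teachers = 5040 × 40320 = 203212800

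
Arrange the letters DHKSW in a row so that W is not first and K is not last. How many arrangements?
By inclusion-exclusion: 5! - 2×(5-1)! + (5-2)! = 120 - 48 + 6 = 78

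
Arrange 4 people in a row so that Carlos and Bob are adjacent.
Treat as block: (4-1)! × 2! = 6 × 2 = 12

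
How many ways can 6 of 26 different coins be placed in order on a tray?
P(26,6) = 26!/(26-6)! = 165765600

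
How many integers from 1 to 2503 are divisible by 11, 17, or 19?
⌊2503/11⌋+⌊2503/17⌋+⌊2503/19⌋ - ⌊2503/187⌋-⌊2503/209⌋-⌊2503/323⌋ + ⌊2503/3553⌋ = 227+147+131 - 13-11-7 + 0 = 474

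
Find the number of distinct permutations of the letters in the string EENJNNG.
7! / (3! × 2! × 1! × 1!) = 420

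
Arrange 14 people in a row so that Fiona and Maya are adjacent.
Treat as block: (14-1)! × 2! = 6227020800 × 2 = 12454041600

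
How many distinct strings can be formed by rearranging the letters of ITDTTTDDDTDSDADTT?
17! / (1! × 1! × 1! × 7! × 7!) = 14002560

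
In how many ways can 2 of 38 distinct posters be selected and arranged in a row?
P(38,2) = 38!/(38-2)! = 1406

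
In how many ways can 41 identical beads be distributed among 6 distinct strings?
C(41+6-1, 6-1) = C(46, 5) = 1370754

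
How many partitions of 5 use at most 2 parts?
By conjugation, equals partitions of 5 into parts ≤ 2. Let r_j(i) = number of partitions of i into parts ≤ j, for i = 0..5. r_1(i) = 1 for all i; r_j(i) = r_{j-1}(i) + r_j(i-j). Rows j = 2..2: ≤2: 1 1 2 2 3 3. r_2(5) = 3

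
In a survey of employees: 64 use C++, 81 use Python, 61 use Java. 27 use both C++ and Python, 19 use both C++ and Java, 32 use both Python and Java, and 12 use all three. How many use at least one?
|A∪B∪C| = 64+81+61-27-19-32+12 = 140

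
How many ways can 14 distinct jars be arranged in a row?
14! = 87178291200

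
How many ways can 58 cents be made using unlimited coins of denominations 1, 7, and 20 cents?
Coefficient of x^58 in 1/(1-x^1) · 1/(1-x^7) · 1/(1-x^20). Case on j = number of 20-cent coins (j = 0..2); remainder r = 58 - 20j is made from {1,7} in ⌊r/7⌋+1 ways. r = 58, 38, 18 → 9 + 6 + 3 = 18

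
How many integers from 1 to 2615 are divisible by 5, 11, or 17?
⌊2615/5⌋+⌊2615/11⌋+⌊2615/17⌋ - ⌊2615/55⌋-⌊2615/85⌋-⌊2615/187⌋ + ⌊2615/935⌋ = 523+237+153 - 47-30-13 + 2 = 825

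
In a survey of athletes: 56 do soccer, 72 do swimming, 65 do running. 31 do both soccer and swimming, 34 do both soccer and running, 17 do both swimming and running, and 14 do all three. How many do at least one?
|A∪B∪C| = 56+72+65-31-34-17+14 = 125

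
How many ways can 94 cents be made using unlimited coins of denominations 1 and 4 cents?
Coefficient of x^94 in 1/(1-x^1) · 1/(1-x^4). Use j coins of 4 for j = 0..⌊94/4⌋ = 23, the rest in 1s: 23 + 1 = 24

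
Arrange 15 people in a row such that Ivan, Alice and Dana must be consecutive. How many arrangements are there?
Treat the 3 as one block: (15-3+1)! × 3! = 6227020800 × 6 = 37362124800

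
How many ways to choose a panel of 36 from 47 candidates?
C(47,36) = 47!/(36!×11!) = 17417133617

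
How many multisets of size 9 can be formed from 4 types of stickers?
C(9+4-1, 4-1) = C(12, 3) = 220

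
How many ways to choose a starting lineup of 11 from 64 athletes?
C(64,11) = 64!/(11!×53!) = 743595781824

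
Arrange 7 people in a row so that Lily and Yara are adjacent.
Treat as block: (7-1)! × 2! = 720 × 2 = 1440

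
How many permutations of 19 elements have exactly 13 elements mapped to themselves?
Choose the 13 fixed points C(19,13) = 27132, derange the rest: !6 = Σ_{j=0}^{6} (-1)^j·6!/j! = 720 - 720 + 360 - 120 + 30 - 6 + 1 = 265. Product = 27132 × 265 = 7189980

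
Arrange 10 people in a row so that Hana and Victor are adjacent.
Treat as block: (10-1)! × 2! = 362880 × 2 = 725760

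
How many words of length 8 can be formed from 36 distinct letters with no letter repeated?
P(36,8) = 36!/(36-8)! = 1220096908800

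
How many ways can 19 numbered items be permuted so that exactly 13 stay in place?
Choose the 13 fixed points C(19,13) = 27132, derange the rest: !6 = Σ_{j=0}^{6} (-1)^j·6!/j! = 720 - 720 + 360 - 120 + 30 - 6 + 1 = 265. Product = 27132 × 265 = 7189980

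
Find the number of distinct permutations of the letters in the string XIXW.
4! / (2! × 1! × 1!) = 12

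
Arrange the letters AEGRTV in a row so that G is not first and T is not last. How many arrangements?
By inclusion-exclusion: 6! - 2×(6-1)! + (6-2)! = 720 - 240 + 24 = 504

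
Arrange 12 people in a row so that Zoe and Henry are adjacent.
Treat as block: (12-1)! × 2! = 39916800 × 2 = 79833600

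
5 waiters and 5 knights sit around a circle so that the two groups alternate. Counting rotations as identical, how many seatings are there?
Fix one of the waiters: (5-1)! ways for the remaining waiters, × 5! ways for the knights = 24 × 120 = 2880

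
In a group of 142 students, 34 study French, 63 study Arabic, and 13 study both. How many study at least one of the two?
|A∪B| = |A| + |B| - |A∩B| = 34 + 63 - 13 = 84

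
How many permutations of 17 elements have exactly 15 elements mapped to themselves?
Choose the 15 fixed points C(17,15) = 136, derange the rest: !2 = Σ_{j=0}^{2} (-1)^j·2!/j! = 2 - 2 + 1 = 1. Product = 136 × 1 = 136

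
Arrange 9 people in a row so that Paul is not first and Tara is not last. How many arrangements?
By inclusion-exclusion: 9! - 2×(9-1)! + (9-2)! = 362880 - 80640 + 5040 = 287280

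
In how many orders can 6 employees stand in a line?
6! = 720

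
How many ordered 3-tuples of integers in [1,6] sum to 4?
Coefficient of x^4 in (x + x² + ... + x^6)^3. By inclusion-exclusion on dice exceeding 6: Σ_j (-1)^j C(3,j)·C(4-1-6j, 2) = C(3,0)·C(3,2) = 1·3 = 3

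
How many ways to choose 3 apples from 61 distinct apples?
C(61,3) = 61!/(3!×58!) = 35990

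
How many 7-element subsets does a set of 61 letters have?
C(61,7) = 61!/(7!×54!) = 436270780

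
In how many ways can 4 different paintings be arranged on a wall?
4! = 24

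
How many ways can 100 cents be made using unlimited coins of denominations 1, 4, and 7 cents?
Coefficient of x^100 in 1/(1-x^1) · 1/(1-x^4) · 1/(1-x^7). Case on j = number of 7-cent coins (j = 0..14); remainder r = 100 - 7j is made from {1,4} in ⌊r/4⌋+1 ways. r = 100, 93, 86, 79, 72, 65, 58, 51, 44, 37, 30, 23, 16, 9, 2 → 26 + 24 + 22 + 20 + 19 + 17 + 15 + 13 + 12 + 10 + 8 + 6 + 5 + 3 + 1 = 201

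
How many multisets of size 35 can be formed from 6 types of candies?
C(35+6-1, 6-1) = C(40, 5) = 658008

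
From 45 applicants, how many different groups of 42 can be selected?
C(45,42) = 45!/(42!×3!) = 14190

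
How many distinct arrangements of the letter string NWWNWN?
6! / (3! × 3!) = 20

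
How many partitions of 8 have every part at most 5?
Let r_j(i) = number of partitions of i into parts ≤ j, for i = 0..8. r_1(i) = 1 for all i; r_j(i) = r_{j-1}(i) + r_j(i-j). Rows j = 2..5: ≤2: 1 1 2 2 3 3 4 4 5; ≤3: 1 1 2 3 4 5 7 8 10; ≤4: 1 1 2 3 5 6 9 11 15; ≤5: 1 1 2 3 5 7 10 13 18. r_5(8) = 18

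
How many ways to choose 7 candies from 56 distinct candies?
C(56,7) = 56!/(7!×49!) = 231917400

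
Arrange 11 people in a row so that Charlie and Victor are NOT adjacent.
Total - adjacent = 11! - (11-1)!×2 = 39916800 - 7257600 = 32659200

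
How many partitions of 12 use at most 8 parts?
By conjugation, equals partitions of 12 into parts ≤ 8. Let r_j(i) = number of partitions of i into parts ≤ j, for i = 0..12. r_1(i) = 1 for all i; r_j(i) = r_{j-1}(i) + r_j(i-j). Rows j = 2..8: ≤2: 1 1 2 2 3 3 4 4 5 5 6 6 7; ≤3: 1 1 2 3 4 5 7 8 10 12 14 16 19; ≤4: 1 1 2 3 5 6 9 11 15 18 23 27 34; ≤5: 1 1 2 3 5 7 10 13 18 23 30 37 47; ≤6: 1 1 2 3 5 7 11 14 20 26 35 44 58; ≤7: 1 1 2 3 5 7 11 15 21 28 38 49 65; ≤8: 1 1 2 3 5 7 11 15 22 29 40 52 70. r_8(12) = 70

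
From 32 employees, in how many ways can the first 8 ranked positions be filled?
P(32,8) = 32!/(32-8)! = 424097856000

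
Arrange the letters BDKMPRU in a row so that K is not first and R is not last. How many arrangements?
By inclusion-exclusion: 7! - 2×(7-1)! + (7-2)! = 5040 - 1440 + 120 = 3720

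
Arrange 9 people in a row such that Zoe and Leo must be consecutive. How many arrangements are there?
Treat the 2 as one block: (9-2+1)! × 2! = 40320 × 2 = 80640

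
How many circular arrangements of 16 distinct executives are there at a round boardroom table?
Circular: fix one position, arrange the rest. (16-1)! = 1307674368000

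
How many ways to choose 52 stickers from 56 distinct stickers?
C(56,52) = 56!/(52!×4!) = 367290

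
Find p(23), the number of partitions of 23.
Pentagonal recurrence p(n) = p(n-1) + p(n-2) - p(n-5) - p(n-7) + p(n-12) + p(n-15) - ... gives p(0..22) = 1, 1, 2, 3, 5, 7, 11, 15, 22, 30, 42, 56, 77, 101, 135, 176, 231, 297, 385, 490, 627, 792, 1002. p(23) = p(22) + p(21) - p(18) - p(16) + p(11) + p(8) - p(1) = 1002 + 792 - 385 - 231 + 56 + 22 - 1 = 1255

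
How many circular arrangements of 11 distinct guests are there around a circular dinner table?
Circular: fix one position, arrange the rest. (11-1)! = 3628800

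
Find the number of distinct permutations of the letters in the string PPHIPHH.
7! / (1! × 3! × 3!) = 140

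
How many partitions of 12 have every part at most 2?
Let r_j(i) = number of partitions of i into parts ≤ j, for i = 0..12. r_1(i) = 1 for all i; r_j(i) = r_{j-1}(i) + r_j(i-j). Rows j = 2..2: ≤2: 1 1 2 2 3 3 4 4 5 5 6 6 7. r_2(12) = 7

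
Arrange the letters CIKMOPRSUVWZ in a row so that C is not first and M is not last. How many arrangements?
By inclusion-exclusion: 12! - 2×(12-1)! + (12-2)! = 479001600 - 79833600 + 3628800 = 402796800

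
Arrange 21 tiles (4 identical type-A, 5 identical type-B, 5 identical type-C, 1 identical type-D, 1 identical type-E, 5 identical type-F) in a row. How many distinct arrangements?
21! / (4! × 5! × 5! × 1! × 1! × 5!) = 1231938227520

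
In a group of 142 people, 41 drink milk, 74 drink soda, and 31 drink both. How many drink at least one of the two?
|A∪B| = |A| + |B| - |A∩B| = 41 + 74 - 31 = 84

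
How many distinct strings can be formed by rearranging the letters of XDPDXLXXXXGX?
12! / (1! × 1! × 2! × 7! × 1!) = 47520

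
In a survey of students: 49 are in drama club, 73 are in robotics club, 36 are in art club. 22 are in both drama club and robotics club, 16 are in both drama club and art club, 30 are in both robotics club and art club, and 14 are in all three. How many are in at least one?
|A∪B∪C| = 49+73+36-22-16-30+14 = 104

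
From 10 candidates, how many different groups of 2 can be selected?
C(10,2) = 10!/(2!×8!) = 45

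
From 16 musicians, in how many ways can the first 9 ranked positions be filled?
P(16,9) = 16!/(16-9)! = 4151347200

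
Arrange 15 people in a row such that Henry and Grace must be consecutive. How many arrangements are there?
Treat the 2 as one block: (15-2+1)! × 2! = 87178291200 × 2 = 174356582400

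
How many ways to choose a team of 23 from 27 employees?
C(27,23) = 27!/(23!×4!) = 17550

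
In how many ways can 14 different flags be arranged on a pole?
14! = 87178291200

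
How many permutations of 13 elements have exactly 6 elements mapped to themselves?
Choose the 6 fixed points C(13,6) = 1716, derange the rest: !7 = Σ_{j=0}^{7} (-1)^j·7!/j! = 5040 - 5040 + 2520 - 840 + 210 - 42 + 7 - 1 = 1854. Product = 1716 × 1854 = 3181464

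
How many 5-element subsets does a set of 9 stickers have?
C(9,5) = 9!/(5!×4!) = 126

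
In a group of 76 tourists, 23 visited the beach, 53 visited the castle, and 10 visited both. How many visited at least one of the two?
|A∪B| = |A| + |B| - |A∩B| = 23 + 53 - 10 = 66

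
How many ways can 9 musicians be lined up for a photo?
9! = 362880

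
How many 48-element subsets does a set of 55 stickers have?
C(55,48) = 55!/(48!×7!) = 202927725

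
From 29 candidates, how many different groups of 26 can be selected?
C(29,26) = 29!/(26!×3!) = 3654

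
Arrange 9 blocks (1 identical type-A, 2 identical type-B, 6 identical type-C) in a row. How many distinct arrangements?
9! / (1! × 2! × 6!) = 252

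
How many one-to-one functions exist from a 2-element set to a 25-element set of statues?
P(25,2) = 25!/(25-2)! = 600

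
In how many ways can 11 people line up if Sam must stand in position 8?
Fix one position: (11-1)! = 3628800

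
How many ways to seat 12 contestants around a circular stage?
Circular: fix one position, arrange the rest. (12-1)! = 39916800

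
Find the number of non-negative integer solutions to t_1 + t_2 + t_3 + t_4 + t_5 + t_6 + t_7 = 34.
C(34+7-1, 7-1) = C(40, 6) = 3838380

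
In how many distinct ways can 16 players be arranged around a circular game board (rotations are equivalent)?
Circular: fix one position, arrange the rest. (16-1)! = 1307674368000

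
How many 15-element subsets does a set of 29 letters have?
C(29,15) = 29!/(15!×14!) = 77558760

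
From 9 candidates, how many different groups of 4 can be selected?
C(9,4) = 9!/(4!×5!) = 126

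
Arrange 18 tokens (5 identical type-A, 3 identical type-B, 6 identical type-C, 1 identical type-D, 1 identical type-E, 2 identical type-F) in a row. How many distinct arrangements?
18! / (5! × 3! × 6! × 1! × 1! × 2!) = 6175128960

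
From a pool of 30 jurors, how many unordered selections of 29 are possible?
C(30,29) = 30!/(29!×1!) = 30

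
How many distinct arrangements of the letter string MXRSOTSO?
8! / (1! × 1! × 1! × 1! × 2! × 2!) = 10080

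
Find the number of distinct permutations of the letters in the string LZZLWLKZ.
8! / (3! × 1! × 3! × 1!) = 1120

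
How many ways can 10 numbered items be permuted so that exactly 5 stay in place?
Choose the 5 fixed points C(10,5) = 252, derange the rest: !5 = Σ_{j=0}^{5} (-1)^j·5!/j! = 120 - 120 + 60 - 20 + 5 - 1 = 44. Product = 252 × 44 = 11088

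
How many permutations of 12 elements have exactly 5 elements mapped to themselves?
Choose the 5 fixed points C(12,5) = 792, derange the rest: !7 = Σ_{j=0}^{7} (-1)^j·7!/j! = 5040 - 5040 + 2520 - 840 + 210 - 42 + 7 - 1 = 1854. Product = 792 × 1854 = 1468368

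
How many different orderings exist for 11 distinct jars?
11! = 39916800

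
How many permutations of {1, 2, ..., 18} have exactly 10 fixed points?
Choose the 10 fixed points C(18,10) = 43758, derange the rest: !8 = Σ_{j=0}^{8} (-1)^j·8!/j! = 40320 - 40320 + 20160 - 6720 + 1680 - 336 + 56 - 8 + 1 = 14833. Product = 43758 × 14833 = 649062414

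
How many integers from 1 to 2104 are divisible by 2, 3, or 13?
⌊2104/2⌋+⌊2104/3⌋+⌊2104/13⌋ - ⌊2104/6⌋-⌊2104/26⌋-⌊2104/39⌋ + ⌊2104/78⌋ = 1052+701+161 - 350-80-53 + 26 = 1457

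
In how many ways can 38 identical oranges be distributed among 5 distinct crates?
C(38+5-1, 5-1) = C(42, 4) = 111930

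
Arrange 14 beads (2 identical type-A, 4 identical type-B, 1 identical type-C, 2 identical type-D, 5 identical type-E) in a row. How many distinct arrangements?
14! / (2! × 4! × 1! × 2! × 5!) = 7567560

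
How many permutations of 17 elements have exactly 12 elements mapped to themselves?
Choose the 12 fixed points C(17,12) = 6188, derange the rest: !5 = Σ_{j=0}^{5} (-1)^j·5!/j! = 120 - 120 + 60 - 20 + 5 - 1 = 44. Product = 6188 × 44 = 272272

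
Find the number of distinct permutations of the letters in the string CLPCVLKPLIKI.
12! / (2! × 1! × 2! × 2! × 2! × 3!) = 4989600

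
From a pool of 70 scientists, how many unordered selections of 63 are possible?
C(70,63) = 70!/(63!×7!) = 1198774720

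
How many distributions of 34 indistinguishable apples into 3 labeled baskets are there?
C(34+3-1, 3-1) = C(36, 2) = 630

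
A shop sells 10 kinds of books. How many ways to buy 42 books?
C(42+10-1, 10-1) = C(51, 9) = 3042312350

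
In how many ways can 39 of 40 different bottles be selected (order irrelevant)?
C(40,39) = 40!/(39!×1!) = 40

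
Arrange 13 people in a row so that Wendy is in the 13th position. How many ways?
Fix one position: (13-1)! = 479001600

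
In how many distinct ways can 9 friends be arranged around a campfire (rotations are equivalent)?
Circular: fix one position, arrange the rest. (9-1)! = 40320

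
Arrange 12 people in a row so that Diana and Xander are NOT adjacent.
Total - adjacent = 12! - (12-1)!×2 = 479001600 - 79833600 = 399168000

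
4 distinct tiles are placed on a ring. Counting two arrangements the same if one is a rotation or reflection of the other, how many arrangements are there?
(4-1)!/2 = 6/2 = 3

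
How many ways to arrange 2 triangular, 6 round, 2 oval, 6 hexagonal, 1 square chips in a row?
17! / (2! × 6! × 2! × 6! × 1!) = 171531360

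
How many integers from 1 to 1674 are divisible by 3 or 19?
⌊1674/3⌋ + ⌊1674/19⌋ - ⌊1674/57⌋ = 558 + 88 - 29 = 617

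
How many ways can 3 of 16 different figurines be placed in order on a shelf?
P(16,3) = 16!/(16-3)! = 3360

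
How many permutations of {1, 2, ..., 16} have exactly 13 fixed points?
Choose the 13 fixed points C(16,13) = 560, derange the rest: !3 = Σ_{j=0}^{3} (-1)^j·3!/j! = 6 - 6 + 3 - 1 = 2. Product = 560 × 2 = 1120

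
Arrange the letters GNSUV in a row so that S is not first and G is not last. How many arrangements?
By inclusion-exclusion: 5! - 2×(5-1)! + (5-2)! = 120 - 48 + 6 = 78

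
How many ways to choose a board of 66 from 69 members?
C(69,66) = 69!/(66!×3!) = 52394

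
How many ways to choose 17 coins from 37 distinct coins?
C(37,17) = 37!/(17!×20!) = 15905368710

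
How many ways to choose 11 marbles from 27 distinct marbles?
C(27,11) = 27!/(11!×16!) = 13037895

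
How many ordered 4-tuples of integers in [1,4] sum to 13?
Coefficient of x^13 in (x + x² + ... + x^4)^4. By inclusion-exclusion on dice exceeding 4: Σ_j (-1)^j C(4,j)·C(13-1-4j, 3) = C(4,0)·C(12,3) - C(4,1)·C(8,3) + C(4,2)·C(4,3) = 1·220 - 4·56 + 6·4 = 20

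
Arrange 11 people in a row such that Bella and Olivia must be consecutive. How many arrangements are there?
Treat the 2 as one block: (11-2+1)! × 2! = 3628800 × 2 = 7257600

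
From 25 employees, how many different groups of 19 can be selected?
C(25,19) = 25!/(19!×6!) = 177100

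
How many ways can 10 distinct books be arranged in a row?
10! = 3628800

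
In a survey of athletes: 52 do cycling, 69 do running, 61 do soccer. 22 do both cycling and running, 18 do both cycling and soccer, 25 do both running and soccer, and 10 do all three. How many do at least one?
|A∪B∪C| = 52+69+61-22-18-25+10 = 127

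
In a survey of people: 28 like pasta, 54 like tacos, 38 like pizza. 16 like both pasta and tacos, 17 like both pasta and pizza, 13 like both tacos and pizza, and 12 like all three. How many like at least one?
|A∪B∪C| = 28+54+38-16-17-13+12 = 86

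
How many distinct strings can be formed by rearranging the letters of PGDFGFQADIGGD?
13! / (1! × 4! × 1! × 2! × 3! × 1! × 1!) = 21621600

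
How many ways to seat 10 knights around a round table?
Circular: fix one position, arrange the rest. (10-1)! = 362880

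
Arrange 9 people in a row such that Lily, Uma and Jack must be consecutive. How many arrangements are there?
Treat the 3 as one block: (9-3+1)! × 3! = 5040 × 6 = 30240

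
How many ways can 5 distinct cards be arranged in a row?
5! = 120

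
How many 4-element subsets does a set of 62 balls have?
C(62,4) = 62!/(4!×58!) = 557845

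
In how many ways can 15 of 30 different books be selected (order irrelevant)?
C(30,15) = 30!/(15!×15!) = 155117520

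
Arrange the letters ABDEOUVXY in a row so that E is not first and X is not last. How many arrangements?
By inclusion-exclusion: 9! - 2×(9-1)! + (9-2)! = 362880 - 80640 + 5040 = 287280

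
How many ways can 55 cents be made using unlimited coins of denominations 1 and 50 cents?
Coefficient of x^55 in 1/(1-x^1) · 1/(1-x^50). Use j coins of 50 for j = 0..⌊55/50⌋ = 1, the rest in 1s: 1 + 1 = 2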